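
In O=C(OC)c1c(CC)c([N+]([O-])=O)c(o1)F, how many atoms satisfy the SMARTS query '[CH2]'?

1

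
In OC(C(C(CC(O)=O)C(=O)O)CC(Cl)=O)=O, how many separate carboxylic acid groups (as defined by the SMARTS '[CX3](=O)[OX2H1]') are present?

[CX3](=O)[OX2H1] is the SMARTS for a carboxylic acid: an sp2 carbon double-bonded to O and single-bonded to an -OH oxygen.
The molecule carries 3 separate instances of a carboxylic acid group (-C(=O)OH) meeting every constraint; each maps to a distinct set of atoms, giving 3 matches.

3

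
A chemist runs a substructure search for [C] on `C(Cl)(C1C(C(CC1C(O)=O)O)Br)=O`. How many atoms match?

The query [C] means: uppercase C matches aliphatic (non-aromatic) carbon only.
Check the 13 heavy atoms by environment: 7× C → match; 4× O → no; 1× Cl → no; 1× Br → no.
That gives 7 matching atoms.

7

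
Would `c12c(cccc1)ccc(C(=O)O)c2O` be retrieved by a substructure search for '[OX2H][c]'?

The pattern [OX2H][c] describes a hydroxyl oxygen attached to an aromatic carbon — a phenol.
The molecule carries a hydroxyl group (-OH), whose atoms satisfy every constraint of the query, so the pattern matches.

Yes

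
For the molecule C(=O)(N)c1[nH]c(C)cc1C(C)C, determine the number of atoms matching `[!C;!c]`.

Check the 12 heavy atoms by environment: 1× n (aromatic) → match; 4× c (aromatic) → no; 5× C → no; 1× O → match; 1× N → match.
Summing the matching environments: 1 + 1 + 1 = 3 matching atoms.

3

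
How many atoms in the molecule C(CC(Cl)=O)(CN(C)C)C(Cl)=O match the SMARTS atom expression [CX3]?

2

The query [CX3] means: C with X3: aliphatic carbon with exactly 3 total connections.
Check the 12 heavy atoms by environment: 5× C (X4) → no; 1× N (X3) → no; 2× C (X3) → match; 2× O (X1) → no; 2× Cl (X1) → no.
That gives 2 matching atoms.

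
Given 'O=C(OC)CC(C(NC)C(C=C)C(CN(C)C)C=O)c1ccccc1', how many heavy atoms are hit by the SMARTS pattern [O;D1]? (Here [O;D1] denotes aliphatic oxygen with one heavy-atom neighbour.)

Check the 25 heavy atoms by environment: 4× C (D2) → no; 5× C (D3) → no; 1× N (D2) → no; 5× C (D1) → no; 2× O (D1) → match; 1× O (D2) → no; 1× N (D3) → no; 1× c (aromatic, D3) → no; 5× c (aromatic, D2) → no.
That gives 2 matching atoms.

2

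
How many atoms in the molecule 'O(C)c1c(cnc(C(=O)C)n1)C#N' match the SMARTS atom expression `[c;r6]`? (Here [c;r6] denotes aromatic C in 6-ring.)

Check the 13 heavy atoms by environment: 2× n (aromatic, in 6-ring) → no; 4× c (aromatic, in 6-ring) → match; 4× C (acyclic) → no; 2× O (acyclic) → no; 1× N (acyclic) → no.
That gives 4 matching atoms.

4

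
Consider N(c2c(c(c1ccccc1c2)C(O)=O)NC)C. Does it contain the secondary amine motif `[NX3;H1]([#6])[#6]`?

Yes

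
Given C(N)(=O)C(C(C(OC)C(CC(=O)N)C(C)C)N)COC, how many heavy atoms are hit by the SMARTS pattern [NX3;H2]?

The query [NX3;H2] means: aliphatic N with 3 total connections, two of them H — an -NH2 nitrogen (amine or amide).
Check the 20 heavy atoms by environment: 2× C (H2, X4) → no; 5× C (H1, X4) → no; 2× O (H0, X2) → no; 4× C (H3, X4) → no; 3× N (H2, X3) → match; 2× C (H0, X3) → no; 2× O (H0, X1) → no.
That gives 3 matching atoms.

3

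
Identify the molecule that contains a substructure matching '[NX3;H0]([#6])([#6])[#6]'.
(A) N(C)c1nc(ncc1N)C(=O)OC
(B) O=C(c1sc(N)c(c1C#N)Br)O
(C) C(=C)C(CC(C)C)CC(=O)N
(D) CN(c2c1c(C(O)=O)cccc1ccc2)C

D

[NX3;H0]([#6])([#6])[#6] describes a trivalent nitrogen with no H, bonded to three carbons (a tertiary amine).
(A) has a primary amino group (-NH2) but the nitrogen has H2, not H0 with three carbons.
(B) has a primary amino group (-NH2) but the nitrogen has H2, not H0 with three carbons.
(C) has a primary amide (-C(=O)NH2) but the amide nitrogen has H2 and only one carbon neighbour.
(D) contains a dimethylamino group (-N(CH3)2), which satisfies every atom and bond constraint.
So the answer is (D).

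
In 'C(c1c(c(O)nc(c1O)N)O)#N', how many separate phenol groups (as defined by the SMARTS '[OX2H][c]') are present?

[OX2H][c] is the SMARTS for a phenol: a hydroxyl oxygen attached to an aromatic carbon.
The molecule carries 3 separate instances of a hydroxyl group (-OH) meeting every constraint; each maps to a distinct set of atoms, giving 3 matches.

3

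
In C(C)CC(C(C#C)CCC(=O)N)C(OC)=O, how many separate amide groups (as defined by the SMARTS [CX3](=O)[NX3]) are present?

[CX3](=O)[NX3] is the SMARTS for an amide: a carbonyl carbon bonded to a trivalent nitrogen.
Exactly one fragment in the molecule meets all constraints, giving 1 match.

1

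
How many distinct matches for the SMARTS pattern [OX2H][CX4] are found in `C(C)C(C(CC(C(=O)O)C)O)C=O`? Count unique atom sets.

1

[OX2H][CX4] is the SMARTS for an aliphatic alcohol: a hydroxyl oxygen bound to an sp3 (X4) carbon.
Exactly one fragment in the molecule meets all constraints, giving 1 match.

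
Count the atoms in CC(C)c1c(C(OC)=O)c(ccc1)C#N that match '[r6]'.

Check the 15 heavy atoms by environment: 6× c (aromatic, in 6-ring) → match; 6× C (acyclic) → no; 1× N (acyclic) → no; 2× O (acyclic) → no.
That gives 6 matching atoms.

6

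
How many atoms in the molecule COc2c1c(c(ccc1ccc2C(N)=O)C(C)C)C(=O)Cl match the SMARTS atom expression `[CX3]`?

2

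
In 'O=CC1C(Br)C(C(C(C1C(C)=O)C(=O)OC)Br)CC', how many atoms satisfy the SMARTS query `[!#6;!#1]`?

6

Check the 19 heavy atoms by environment: 13× C → no; 2× Br → match; 4× O → match.
Summing the matching environments: 2 + 4 = 6 matching atoms.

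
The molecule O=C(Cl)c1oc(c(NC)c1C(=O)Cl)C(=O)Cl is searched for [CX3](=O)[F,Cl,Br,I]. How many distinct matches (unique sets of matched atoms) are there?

3

[CX3](=O)[F,Cl,Br,I] is the SMARTS for an acyl halide: a carbonyl carbon bonded to a halogen.
The molecule carries 3 separate instances of an acyl chloride (-C(=O)Cl) meeting every constraint; each maps to a distinct set of atoms, giving 3 matches.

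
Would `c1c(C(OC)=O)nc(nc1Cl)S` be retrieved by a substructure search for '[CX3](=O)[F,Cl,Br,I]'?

No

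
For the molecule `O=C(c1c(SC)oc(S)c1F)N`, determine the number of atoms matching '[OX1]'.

1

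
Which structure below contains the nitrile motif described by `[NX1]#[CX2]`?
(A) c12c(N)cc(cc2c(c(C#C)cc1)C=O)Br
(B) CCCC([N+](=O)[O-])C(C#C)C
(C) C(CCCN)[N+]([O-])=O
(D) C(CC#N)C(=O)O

[NX1]#[CX2] describes a nitrogen triple-bonded to a two-connected carbon (a nitrile).
(A) has a primary amino group (-NH2) but the nitrogen is NX3 (three connections), not NX1 triple-bonded.
(B) has a nitro group (-[N+](=O)[O-]) but there is no C#N triple bond.
(C) has a primary amino group (-NH2) but the nitrogen is NX3 (three connections), not NX1 triple-bonded.
(D) contains a nitrile (-C#N), which satisfies every atom and bond constraint.
So the answer is (D).

D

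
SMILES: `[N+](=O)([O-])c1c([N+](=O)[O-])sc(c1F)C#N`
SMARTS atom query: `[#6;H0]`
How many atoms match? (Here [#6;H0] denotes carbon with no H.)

5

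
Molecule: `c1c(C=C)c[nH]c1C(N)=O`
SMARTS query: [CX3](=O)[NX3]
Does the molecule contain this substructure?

Yes

The pattern [CX3](=O)[NX3] describes a carbonyl carbon bonded to a trivalent nitrogen — an amide.
The molecule carries a primary amide (-C(=O)NH2), whose atoms satisfy every constraint of the query, so the pattern matches.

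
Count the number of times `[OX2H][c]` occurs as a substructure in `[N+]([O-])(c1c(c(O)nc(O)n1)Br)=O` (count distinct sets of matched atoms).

2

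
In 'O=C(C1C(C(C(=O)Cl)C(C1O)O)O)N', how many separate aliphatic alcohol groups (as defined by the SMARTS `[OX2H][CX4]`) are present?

3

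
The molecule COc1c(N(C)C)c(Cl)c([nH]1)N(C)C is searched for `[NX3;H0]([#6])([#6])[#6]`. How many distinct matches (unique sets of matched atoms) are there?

[NX3;H0]([#6])([#6])[#6] is the SMARTS for a tertiary amine: a trivalent nitrogen with no H, bonded to three carbons.
The molecule carries 2 separate instances of a dimethylamino group (-N(CH3)2) meeting every constraint; each maps to a distinct set of atoms, giving 2 matches.

2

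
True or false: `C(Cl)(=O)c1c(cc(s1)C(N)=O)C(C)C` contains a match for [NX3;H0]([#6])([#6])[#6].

False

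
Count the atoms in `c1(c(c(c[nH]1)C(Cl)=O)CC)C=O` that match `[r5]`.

The query [r5] means: r5 matches atoms in a five-membered ring.
Check the 12 heavy atoms by environment: 1× n (aromatic, in 5-ring) → match; 4× c (aromatic, in 5-ring) → match; 4× C (acyclic) → no; 2× O (acyclic) → no; 1× Cl (acyclic) → no.
Summing the matching environments: 1 + 4 = 5 matching atoms.

5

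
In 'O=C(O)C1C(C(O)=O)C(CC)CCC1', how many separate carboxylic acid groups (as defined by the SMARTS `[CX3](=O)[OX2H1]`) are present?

2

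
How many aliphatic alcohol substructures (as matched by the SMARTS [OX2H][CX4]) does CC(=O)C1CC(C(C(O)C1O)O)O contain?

4

[OX2H][CX4] is the SMARTS for an aliphatic alcohol: a hydroxyl oxygen bound to an sp3 (X4) carbon.
The molecule carries 4 separate instances of a hydroxyl group (-OH) meeting every constraint; each maps to a distinct set of atoms, giving 4 matches.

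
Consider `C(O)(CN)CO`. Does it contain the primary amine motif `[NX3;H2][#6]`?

Yes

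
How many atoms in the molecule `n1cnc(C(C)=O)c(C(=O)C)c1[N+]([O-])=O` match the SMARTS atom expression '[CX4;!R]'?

2

The query [CX4;!R] means: aliphatic carbon with four total connections, not in a ring.
Check the 15 heavy atoms by environment: 2× n (aromatic, X2, in 6-ring) → no; 4× c (aromatic, X3, in 6-ring) → no; 2× C (X3, acyclic) → no; 3× O (X1, acyclic) → no; 2× C (X4, acyclic) → match; 1× N (charge +1, X3, acyclic) → no; 1× O (charge -1, X1, acyclic) → no.
That gives 2 matching atoms.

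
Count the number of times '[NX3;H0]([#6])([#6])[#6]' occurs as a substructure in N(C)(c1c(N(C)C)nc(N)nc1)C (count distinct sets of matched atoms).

2

[NX3;H0]([#6])([#6])[#6] is the SMARTS for a tertiary amine: a trivalent nitrogen with no H, bonded to three carbons.
The molecule carries 2 separate instances of a dimethylamino group (-N(CH3)2) meeting every constraint; each maps to a distinct set of atoms, giving 2 matches.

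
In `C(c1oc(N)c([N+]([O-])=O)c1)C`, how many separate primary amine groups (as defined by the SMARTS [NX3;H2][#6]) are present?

1

[NX3;H2][#6] is the SMARTS for a primary amine: a trivalent nitrogen with two H attached to carbon.
Exactly one fragment in the molecule meets all constraints, giving 1 match.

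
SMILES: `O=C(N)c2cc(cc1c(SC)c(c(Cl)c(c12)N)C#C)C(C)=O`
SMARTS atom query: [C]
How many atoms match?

6

The query [C] means: uppercase C matches aliphatic (non-aromatic) carbon only.
Check the 22 heavy atoms by environment: 10× c (aromatic) → no; 2× N → no; 1× S → no; 6× C → match; 2× O → no; 1× Cl → no.
That gives 6 matching atoms.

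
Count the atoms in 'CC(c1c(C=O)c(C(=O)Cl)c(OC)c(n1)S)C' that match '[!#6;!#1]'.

The query [!#6;!#1] means: not carbon and not hydrogen — any heteroatom.
Check the 17 heavy atoms by environment: 1× n (aromatic) → match; 5× c (aromatic) → no; 6× C → no; 1× S → match; 3× O → match; 1× Cl → match.
Summing the matching environments: 1 + 1 + 3 + 1 = 6 matching atoms.

6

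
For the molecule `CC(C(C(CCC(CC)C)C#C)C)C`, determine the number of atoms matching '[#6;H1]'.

The query [#6;H1] means: any carbon bearing exactly one hydrogen.
Check the 14 heavy atoms by environment: 5× C (H3) → no; 5× C (H1) → match; 3× C (H2) → no; 1× C (H0) → no.
That gives 5 matching atoms.

5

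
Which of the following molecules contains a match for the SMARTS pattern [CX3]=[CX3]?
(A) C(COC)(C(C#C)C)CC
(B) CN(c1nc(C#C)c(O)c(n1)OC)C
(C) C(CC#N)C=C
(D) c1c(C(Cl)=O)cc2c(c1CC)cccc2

[CX3]=[CX3] describes a non-aromatic C=C double bond between two sp2 carbons (an alkene).
(A) has an ethynyl group (-C#CH) but the C-C bond is a triple bond, not a double bond.
(B) has an ethynyl group (-C#CH) but the C-C bond is a triple bond, not a double bond.
(C) contains a vinyl group (-CH=CH2), which satisfies every atom and bond constraint.
(D) has an ethyl group (-CH2CH3) but its C-C bond is a single bond between CX4 carbons, not CX3=CX3.
So the answer is (C).

C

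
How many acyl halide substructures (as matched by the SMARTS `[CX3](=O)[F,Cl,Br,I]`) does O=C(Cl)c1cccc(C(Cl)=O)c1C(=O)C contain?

[CX3](=O)[F,Cl,Br,I] is the SMARTS for an acyl halide: a carbonyl carbon bonded to a halogen.
The molecule carries 2 separate instances of an acyl chloride (-C(=O)Cl) meeting every constraint; each maps to a distinct set of atoms, giving 2 matches.

2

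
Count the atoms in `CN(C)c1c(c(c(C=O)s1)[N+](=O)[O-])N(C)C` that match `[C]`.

The query [C] means: uppercase C matches aliphatic (non-aromatic) carbon only.
Check the 16 heavy atoms by environment: 1× s (aromatic) → no; 4× c (aromatic) → no; 5× C → match; 2× O → no; 2× N → no; 1× N (charge +1) → no; 1× O (charge -1) → no.
That gives 5 matching atoms.

5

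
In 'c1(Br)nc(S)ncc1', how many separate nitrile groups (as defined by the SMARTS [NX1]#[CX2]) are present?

0

[NX1]#[CX2] is the SMARTS for a nitrile: a nitrogen triple-bonded to a two-connected carbon.
No fragment in the molecule satisfies every constraint, giving 0 matches.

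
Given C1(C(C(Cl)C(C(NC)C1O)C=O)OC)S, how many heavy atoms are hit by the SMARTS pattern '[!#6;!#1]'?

The query [!#6;!#1] means: not carbon and not hydrogen — any heteroatom.
Check the 15 heavy atoms by environment: 9× C → no; 3× O → match; 1× S → match; 1× N → match; 1× Cl → match.
Summing the matching environments: 3 + 1 + 1 + 1 = 6 matching atoms.

6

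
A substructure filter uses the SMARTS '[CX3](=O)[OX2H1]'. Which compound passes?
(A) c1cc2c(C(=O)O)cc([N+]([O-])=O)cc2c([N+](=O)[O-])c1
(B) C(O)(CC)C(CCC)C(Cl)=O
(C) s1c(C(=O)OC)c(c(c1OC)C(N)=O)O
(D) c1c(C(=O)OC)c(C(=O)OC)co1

[CX3](=O)[OX2H1] describes an sp2 carbon double-bonded to O and single-bonded to an -OH oxygen (a carboxylic acid).
(A) contains a carboxylic acid group (-C(=O)OH), which satisfies every atom and bond constraint.
(B) has an acyl chloride (-C(=O)Cl) but the carbonyl is bonded to Cl, not to an -OH oxygen.
(C) has a primary amide (-C(=O)NH2) but the carbonyl is bonded to N, not to an -OH oxygen.
(D) has a methyl-ester group (-C(=O)OCH3) but the singly-bonded O has no H (OX2H0, not OX2H1).
So the answer is (A).

A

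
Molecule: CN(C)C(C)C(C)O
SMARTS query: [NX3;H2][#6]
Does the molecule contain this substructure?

The pattern [NX3;H2][#6] describes a trivalent nitrogen with two H attached to carbon — a primary amine.
The closest candidate here is a dimethylamino group (-N(CH3)2), but the nitrogen has H0, not H2. No other fragment satisfies the full query, so there is no match.

No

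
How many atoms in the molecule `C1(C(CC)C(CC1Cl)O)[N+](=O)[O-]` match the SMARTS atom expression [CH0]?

0

The query [CH0] means: aliphatic carbon with no attached hydrogen.
Check the 12 heavy atoms by environment: 4× C (H1) → no; 2× C (H2) → no; 1× O (H1) → no; 1× N (charge +1, H0) → no; 1× O (charge -1, H0) → no; 1× O (H0) → no; 1× C (H3) → no; 1× Cl (H0) → no.
No environment satisfies the query, so 0 matching atoms.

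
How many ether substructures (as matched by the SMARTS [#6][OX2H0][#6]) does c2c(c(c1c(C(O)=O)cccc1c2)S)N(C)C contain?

0

[#6][OX2H0][#6] is the SMARTS for an ether: an aliphatic oxygen bridging two carbons with no H on the oxygen.
The molecule has a carboxylic acid group (-C(=O)OH), but the -OH oxygen has H1; the =O is OX1, not OX2; nothing else fits, so there are 0 matches.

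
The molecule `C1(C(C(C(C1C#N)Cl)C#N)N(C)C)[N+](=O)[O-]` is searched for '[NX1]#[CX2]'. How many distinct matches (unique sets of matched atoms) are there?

2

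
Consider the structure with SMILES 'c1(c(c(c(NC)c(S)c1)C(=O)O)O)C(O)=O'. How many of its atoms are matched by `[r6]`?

The query [r6] means: r6 matches atoms in a six-membered ring.
Check the 16 heavy atoms by environment: 6× c (aromatic, in 6-ring) → match; 1× N (acyclic) → no; 3× C (acyclic) → no; 5× O (acyclic) → no; 1× S (acyclic) → no.
That gives 6 matching atoms.

6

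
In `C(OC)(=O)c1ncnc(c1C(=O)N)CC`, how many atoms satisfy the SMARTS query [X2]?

3

The query [X2] means: any atom with exactly two total connections (bonds + H).
Check the 15 heavy atoms by environment: 2× n (aromatic, X2) → match; 4× c (aromatic, X3) → no; 2× C (X3) → no; 2× O (X1) → no; 1× O (X2) → match; 3× C (X4) → no; 1× N (X3) → no.
Summing the matching environments: 2 + 1 = 3 matching atoms.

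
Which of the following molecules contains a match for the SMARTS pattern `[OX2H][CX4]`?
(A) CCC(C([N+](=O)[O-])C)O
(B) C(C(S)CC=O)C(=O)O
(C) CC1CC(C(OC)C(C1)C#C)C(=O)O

[OX2H][CX4] describes a hydroxyl oxygen bound to an sp3 (X4) carbon (an aliphatic alcohol).
(A) contains a hydroxyl group (-OH), which satisfies every atom and bond constraint.
(B) has a carboxylic acid group (-C(=O)OH) but the -OH is on a CX3 carbonyl carbon, not a CX4 carbon.
(C) has a carboxylic acid group (-C(=O)OH) but the -OH is on a CX3 carbonyl carbon, not a CX4 carbon.
So the answer is (A).

A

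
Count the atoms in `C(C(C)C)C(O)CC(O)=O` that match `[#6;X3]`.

1

The query [#6;X3] means: any carbon (aromatic or not) with three total connections.
Check the 10 heavy atoms by environment: 6× C (X4) → no; 2× O (X2) → no; 1× C (X3) → match; 1× O (X1) → no.
That gives 1 matching atom.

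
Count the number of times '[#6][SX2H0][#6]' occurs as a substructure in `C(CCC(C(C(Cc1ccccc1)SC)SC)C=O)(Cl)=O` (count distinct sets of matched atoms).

2

[#6][SX2H0][#6] is the SMARTS for a thioether: an aliphatic sulfur bridging two carbons with no H on the sulfur.
The molecule carries 2 separate instances of a methylthio ether (-SCH3) meeting every constraint; each maps to a distinct set of atoms, giving 2 matches.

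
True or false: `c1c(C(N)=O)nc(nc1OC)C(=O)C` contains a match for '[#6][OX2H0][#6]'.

The pattern [#6][OX2H0][#6] describes an aliphatic oxygen bridging two carbons with no H on the oxygen — an ether.
The molecule carries a methoxy ether (-OCH3), whose atoms satisfy every constraint of the query, so the pattern matches.

True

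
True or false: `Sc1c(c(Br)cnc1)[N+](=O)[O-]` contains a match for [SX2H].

True

The pattern [SX2H] describes an aliphatic sulfur with two connections, one being H — a thiol.
The molecule carries a thiol (-SH), whose atoms satisfy every constraint of the query, so the pattern matches.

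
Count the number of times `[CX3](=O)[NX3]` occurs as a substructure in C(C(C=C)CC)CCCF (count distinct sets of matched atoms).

[CX3](=O)[NX3] is the SMARTS for an amide: a carbonyl carbon bonded to a trivalent nitrogen.
No fragment in the molecule satisfies every constraint, giving 0 matches.

0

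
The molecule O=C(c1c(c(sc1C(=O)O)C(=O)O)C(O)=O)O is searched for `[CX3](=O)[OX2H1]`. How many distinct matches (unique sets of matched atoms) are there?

[CX3](=O)[OX2H1] is the SMARTS for a carboxylic acid: an sp2 carbon double-bonded to O and single-bonded to an -OH oxygen.
The molecule carries 4 separate instances of a carboxylic acid group (-C(=O)OH) meeting every constraint; each maps to a distinct set of atoms, giving 4 matches.

4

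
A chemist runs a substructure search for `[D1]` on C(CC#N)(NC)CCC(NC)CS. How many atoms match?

4

The query [D1] means: atom with exactly one heavy-atom neighbour (degree 1).
Check the 13 heavy atoms by environment: 5× C (D2) → no; 2× C (D3) → no; 1× S (D1) → match; 1× N (D1) → match; 2× N (D2) → no; 2× C (D1) → match.
Summing the matching environments: 1 + 1 + 2 = 4 matching atoms.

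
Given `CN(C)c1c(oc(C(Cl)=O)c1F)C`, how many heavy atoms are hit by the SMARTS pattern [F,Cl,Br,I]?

Check the 13 heavy atoms by environment: 1× o (aromatic) → no; 4× c (aromatic) → no; 4× C → no; 1× N → no; 1× O → no; 1× Cl → match; 1× F → match.
Summing the matching environments: 1 + 1 = 2 matching atoms.

2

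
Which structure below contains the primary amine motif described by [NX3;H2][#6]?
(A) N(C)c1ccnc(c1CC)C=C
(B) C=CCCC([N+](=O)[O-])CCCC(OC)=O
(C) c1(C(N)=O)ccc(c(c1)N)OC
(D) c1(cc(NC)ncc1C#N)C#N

C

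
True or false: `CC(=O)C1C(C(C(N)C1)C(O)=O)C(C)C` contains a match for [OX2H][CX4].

The pattern [OX2H][CX4] describes a hydroxyl oxygen bound to an sp3 (X4) carbon — an aliphatic alcohol.
The closest candidate here is a carboxylic acid group (-C(=O)OH), but the -OH is on a CX3 carbonyl carbon, not a CX4 carbon. No other fragment satisfies the full query, so there is no match.

False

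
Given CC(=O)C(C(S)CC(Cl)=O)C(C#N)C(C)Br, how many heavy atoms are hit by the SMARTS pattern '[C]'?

10

The query [C] means: uppercase C matches aliphatic (non-aromatic) carbon only.
Check the 16 heavy atoms by environment: 10× C → match; 1× S → no; 1× Br → no; 1× N → no; 2× O → no; 1× Cl → no.
That gives 10 matching atoms.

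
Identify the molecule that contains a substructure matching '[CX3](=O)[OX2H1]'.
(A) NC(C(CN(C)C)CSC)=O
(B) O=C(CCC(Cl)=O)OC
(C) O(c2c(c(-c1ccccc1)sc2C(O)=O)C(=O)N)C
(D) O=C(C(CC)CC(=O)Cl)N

[CX3](=O)[OX2H1] describes an sp2 carbon double-bonded to O and single-bonded to an -OH oxygen (a carboxylic acid).
(A) has a primary amide (-C(=O)NH2) but the carbonyl is bonded to N, not to an -OH oxygen.
(B) has a methyl-ester group (-C(=O)OCH3) but the singly-bonded O has no H (OX2H0, not OX2H1).
(C) contains a carboxylic acid group (-C(=O)OH), which satisfies every atom and bond constraint.
(D) has a primary amide (-C(=O)NH2) but the carbonyl is bonded to N, not to an -OH oxygen.
So the answer is (C).

C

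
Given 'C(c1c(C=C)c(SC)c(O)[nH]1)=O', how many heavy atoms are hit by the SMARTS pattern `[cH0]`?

4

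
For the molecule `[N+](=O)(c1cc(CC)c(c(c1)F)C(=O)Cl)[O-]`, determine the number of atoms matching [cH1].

2

The query [cH1] means: aromatic carbon bearing exactly one hydrogen.
Check the 15 heavy atoms by environment: 2× c (aromatic, H1) → match; 4× c (aromatic, H0) → no; 1× C (H0) → no; 2× O (H0) → no; 1× Cl (H0) → no; 1× N (charge +1, H0) → no; 1× O (charge -1, H0) → no; 1× F (H0) → no; 1× C (H2) → no; 1× C (H3) → no.
That gives 2 matching atoms.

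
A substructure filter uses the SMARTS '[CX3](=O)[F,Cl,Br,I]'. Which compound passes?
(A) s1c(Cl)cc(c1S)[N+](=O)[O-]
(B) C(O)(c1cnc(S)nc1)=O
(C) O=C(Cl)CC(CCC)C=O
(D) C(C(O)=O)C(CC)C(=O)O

C

[CX3](=O)[F,Cl,Br,I] describes a carbonyl carbon bonded to a halogen (an acyl halide).
(A) has a chloro substituent but the Cl is not on a carbonyl carbon.
(B) has a carboxylic acid group (-C(=O)OH) but the carbonyl is bonded to -OH, not to a halogen.
(C) contains an acyl chloride (-C(=O)Cl), which satisfies every atom and bond constraint.
(D) has a carboxylic acid group (-C(=O)OH) but the carbonyl is bonded to -OH, not to a halogen.
So the answer is (C).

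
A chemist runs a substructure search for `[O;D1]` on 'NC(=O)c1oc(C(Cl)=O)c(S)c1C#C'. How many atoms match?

2

The query [O;D1] means: aliphatic oxygen bonded to exactly one heavy atom.
Check the 14 heavy atoms by environment: 1× o (aromatic, D2) → no; 4× c (aromatic, D3) → no; 1× S (D1) → no; 2× C (D3) → no; 2× O (D1) → match; 1× Cl (D1) → no; 1× C (D2) → no; 1× C (D1) → no; 1× N (D1) → no.
That gives 2 matching atoms.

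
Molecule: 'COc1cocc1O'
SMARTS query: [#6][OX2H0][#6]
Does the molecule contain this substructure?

Yes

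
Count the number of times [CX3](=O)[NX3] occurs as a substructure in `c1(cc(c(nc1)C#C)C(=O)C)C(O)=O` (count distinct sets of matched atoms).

0

[CX3](=O)[NX3] is the SMARTS for an amide: a carbonyl carbon bonded to a trivalent nitrogen.
The molecule has a carboxylic acid group (-C(=O)OH), but the carbonyl is bonded to O, not to an NX3 nitrogen; nothing else fits, so there are 0 matches.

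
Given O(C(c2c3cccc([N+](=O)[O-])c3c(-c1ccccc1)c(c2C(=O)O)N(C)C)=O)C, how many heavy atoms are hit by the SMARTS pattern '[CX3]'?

2

The query [CX3] means: C with X3: aliphatic carbon with exactly 3 total connections.
Check the 29 heavy atoms by environment: 16× c (aromatic, X3) → no; 2× C (X3) → match; 3× O (X1) → no; 2× O (X2) → no; 3× C (X4) → no; 1× N (charge +1, X3) → no; 1× O (charge -1, X1) → no; 1× N (X3) → no.
That gives 2 matching atoms.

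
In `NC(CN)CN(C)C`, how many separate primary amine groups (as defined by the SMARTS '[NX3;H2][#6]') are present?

2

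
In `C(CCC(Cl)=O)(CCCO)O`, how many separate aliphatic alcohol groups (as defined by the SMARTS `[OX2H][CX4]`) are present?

[OX2H][CX4] is the SMARTS for an aliphatic alcohol: a hydroxyl oxygen bound to an sp3 (X4) carbon.
The molecule carries 2 separate instances of a hydroxyl group (-OH) meeting every constraint; each maps to a distinct set of atoms, giving 2 matches.

2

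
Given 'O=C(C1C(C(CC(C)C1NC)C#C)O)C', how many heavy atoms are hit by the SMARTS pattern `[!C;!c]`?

Check the 15 heavy atoms by environment: 12× C → no; 1× N → match; 2× O → match.
Summing the matching environments: 1 + 2 = 3 matching atoms.

3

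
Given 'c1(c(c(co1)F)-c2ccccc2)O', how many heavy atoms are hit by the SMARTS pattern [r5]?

5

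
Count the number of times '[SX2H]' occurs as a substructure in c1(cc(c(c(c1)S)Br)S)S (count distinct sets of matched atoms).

[SX2H] is the SMARTS for a thiol: an aliphatic sulfur with two connections, one being H.
The molecule carries 3 separate instances of a thiol (-SH) meeting every constraint; each maps to a distinct set of atoms, giving 3 matches.

3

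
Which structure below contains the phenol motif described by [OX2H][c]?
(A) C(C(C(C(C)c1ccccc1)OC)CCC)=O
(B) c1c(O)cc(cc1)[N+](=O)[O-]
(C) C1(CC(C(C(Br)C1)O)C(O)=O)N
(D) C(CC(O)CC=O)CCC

B

[OX2H][c] describes a hydroxyl oxygen attached to an aromatic carbon (a phenol).
(A) has a methoxy ether (-OCH3) but the oxygen has H0, not H1.
(B) contains a hydroxyl group (-OH), which satisfies every atom and bond constraint.
(C) has a hydroxyl group (-OH) but the -OH is on an aliphatic carbon, not an aromatic c.
(D) has a hydroxyl group (-OH) but the -OH is on an aliphatic carbon, not an aromatic c.
So the answer is (B).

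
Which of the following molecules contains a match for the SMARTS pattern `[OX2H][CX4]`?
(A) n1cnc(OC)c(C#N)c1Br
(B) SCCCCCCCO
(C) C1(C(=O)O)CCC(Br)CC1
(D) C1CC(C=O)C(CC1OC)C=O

[OX2H][CX4] describes a hydroxyl oxygen bound to an sp3 (X4) carbon (an aliphatic alcohol).
(A) has a methoxy ether (-OCH3) but the oxygen has H0 (ether), not H1.
(B) contains a hydroxyl group (-OH), which satisfies every atom and bond constraint.
(C) has a carboxylic acid group (-C(=O)OH) but the -OH is on a CX3 carbonyl carbon, not a CX4 carbon.
(D) has a methoxy ether (-OCH3) but the oxygen has H0 (ether), not H1.
So the answer is (B).

B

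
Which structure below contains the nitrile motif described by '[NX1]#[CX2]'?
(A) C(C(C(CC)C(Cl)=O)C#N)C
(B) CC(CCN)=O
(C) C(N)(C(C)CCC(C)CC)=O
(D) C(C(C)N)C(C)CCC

A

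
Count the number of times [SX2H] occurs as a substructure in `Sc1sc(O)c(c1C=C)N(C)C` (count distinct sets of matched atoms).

[SX2H] is the SMARTS for a thiol: an aliphatic sulfur with two connections, one being H.
Exactly one fragment in the molecule meets all constraints, giving 1 match.

1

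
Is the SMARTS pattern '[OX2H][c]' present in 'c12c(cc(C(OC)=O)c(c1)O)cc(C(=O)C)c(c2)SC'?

Yes

The pattern [OX2H][c] describes a hydroxyl oxygen attached to an aromatic carbon — a phenol.
The molecule carries a hydroxyl group (-OH), whose atoms satisfy every constraint of the query, so the pattern matches.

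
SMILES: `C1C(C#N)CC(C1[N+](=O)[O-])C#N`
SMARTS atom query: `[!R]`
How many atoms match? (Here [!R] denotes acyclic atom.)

The query [!R] means: !R matches any atom not in a ring.
Check the 12 heavy atoms by environment: 5× C (in 5-ring) → no; 2× C (acyclic) → match; 2× N (acyclic) → match; 1× N (charge +1, acyclic) → match; 1× O (charge -1, acyclic) → match; 1× O (acyclic) → match.
Summing the matching environments: 2 + 2 + 1 + 1 + 1 = 7 matching atoms.

7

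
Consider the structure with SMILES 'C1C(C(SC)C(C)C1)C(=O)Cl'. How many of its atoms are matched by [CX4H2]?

2

The query [CX4H2] means: sp3 carbon (X4) with exactly two hydrogens.
Check the 11 heavy atoms by environment: 3× C (H1, X4) → no; 2× C (H2, X4) → match; 2× C (H3, X4) → no; 1× C (H0, X3) → no; 1× O (H0, X1) → no; 1× Cl (H0, X1) → no; 1× S (H0, X2) → no.
That gives 2 matching atoms.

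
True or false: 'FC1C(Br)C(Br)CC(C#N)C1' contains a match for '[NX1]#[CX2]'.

The pattern [NX1]#[CX2] describes a nitrogen triple-bonded to a two-connected carbon — a nitrile.
The molecule carries a nitrile (-C#N), whose atoms satisfy every constraint of the query, so the pattern matches.

True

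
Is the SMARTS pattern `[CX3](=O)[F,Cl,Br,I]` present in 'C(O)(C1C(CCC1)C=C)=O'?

No

The pattern [CX3](=O)[F,Cl,Br,I] describes a carbonyl carbon bonded to a halogen — an acyl halide.
The closest candidate here is a carboxylic acid group (-C(=O)OH), but the carbonyl is bonded to -OH, not to a halogen. No other fragment satisfies the full query, so there is no match.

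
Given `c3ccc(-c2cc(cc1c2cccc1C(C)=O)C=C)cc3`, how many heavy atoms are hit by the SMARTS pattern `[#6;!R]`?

4

Check the 21 heavy atoms by environment: 16× c (aromatic, in 6-ring) → no; 4× C (acyclic) → match; 1× O (acyclic) → no.
That gives 4 matching atoms.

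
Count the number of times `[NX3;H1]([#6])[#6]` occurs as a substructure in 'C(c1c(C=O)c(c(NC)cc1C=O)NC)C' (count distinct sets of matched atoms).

[NX3;H1]([#6])[#6] is the SMARTS for a secondary amine: a trivalent nitrogen with one H, bonded to two carbons.
The molecule carries 2 separate instances of an N-methylamino group (-NHCH3) meeting every constraint; each maps to a distinct set of atoms, giving 2 matches.

2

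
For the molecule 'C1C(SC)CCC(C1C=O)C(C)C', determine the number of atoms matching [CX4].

The query [CX4] means: C with X4: aliphatic carbon with exactly 4 total connections (bonds + H).
Check the 13 heavy atoms by environment: 10× C (X4) → match; 1× S (X2) → no; 1× C (X3) → no; 1× O (X1) → no.
That gives 10 matching atoms.

10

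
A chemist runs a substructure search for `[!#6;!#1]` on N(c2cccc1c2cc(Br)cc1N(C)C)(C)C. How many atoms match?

3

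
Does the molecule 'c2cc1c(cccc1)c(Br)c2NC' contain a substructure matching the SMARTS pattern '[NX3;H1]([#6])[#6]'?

The pattern [NX3;H1]([#6])[#6] describes a trivalent nitrogen with one H, bonded to two carbons — a secondary amine.
The molecule carries an N-methylamino group (-NHCH3), whose atoms satisfy every constraint of the query, so the pattern matches.

Yes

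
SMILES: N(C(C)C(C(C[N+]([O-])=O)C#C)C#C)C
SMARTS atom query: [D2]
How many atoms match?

4

The query [D2] means: atom with exactly two heavy-atom neighbours.
Check the 14 heavy atoms by environment: 4× C (D1) → no; 3× C (D3) → no; 3× C (D2) → match; 1× N (D2) → match; 1× N (charge +1, D3) → no; 1× O (charge -1, D1) → no; 1× O (D1) → no.
Summing the matching environments: 3 + 1 = 4 matching atoms.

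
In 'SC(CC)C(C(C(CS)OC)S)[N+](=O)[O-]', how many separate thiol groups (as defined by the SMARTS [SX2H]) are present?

[SX2H] is the SMARTS for a thiol: an aliphatic sulfur with two connections, one being H.
The molecule carries 3 separate instances of a thiol (-SH) meeting every constraint; each maps to a distinct set of atoms, giving 3 matches.

3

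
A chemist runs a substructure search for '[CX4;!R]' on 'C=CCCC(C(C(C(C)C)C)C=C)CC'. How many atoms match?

11

The query [CX4;!R] means: aliphatic carbon with four total connections, not in a ring.
Check the 15 heavy atoms by environment: 11× C (X4, acyclic) → match; 4× C (X3, acyclic) → no.
That gives 11 matching atoms.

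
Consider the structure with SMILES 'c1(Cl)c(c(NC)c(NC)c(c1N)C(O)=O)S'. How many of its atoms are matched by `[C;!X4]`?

1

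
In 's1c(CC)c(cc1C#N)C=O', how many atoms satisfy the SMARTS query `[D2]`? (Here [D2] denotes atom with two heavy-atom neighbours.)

5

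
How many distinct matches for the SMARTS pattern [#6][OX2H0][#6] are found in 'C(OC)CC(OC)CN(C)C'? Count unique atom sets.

[#6][OX2H0][#6] is the SMARTS for an ether: an aliphatic oxygen bridging two carbons with no H on the oxygen.
The molecule carries 2 separate instances of a methoxy ether (-OCH3) meeting every constraint; each maps to a distinct set of atoms, giving 2 matches.

2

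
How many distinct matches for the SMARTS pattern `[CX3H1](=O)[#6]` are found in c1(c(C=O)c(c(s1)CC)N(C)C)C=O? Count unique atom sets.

[CX3H1](=O)[#6] is the SMARTS for an aldehyde: an sp2 carbon with one H, double-bonded to O and single-bonded to carbon.
The molecule carries 2 separate instances of an aldehyde (-CHO) meeting every constraint; each maps to a distinct set of atoms, giving 2 matches.

2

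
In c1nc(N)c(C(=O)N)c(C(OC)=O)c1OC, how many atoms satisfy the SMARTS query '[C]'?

4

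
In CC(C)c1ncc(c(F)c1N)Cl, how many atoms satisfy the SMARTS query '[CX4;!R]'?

The query [CX4;!R] means: aliphatic carbon with four total connections, not in a ring.
Check the 12 heavy atoms by environment: 1× n (aromatic, X2, in 6-ring) → no; 5× c (aromatic, X3, in 6-ring) → no; 3× C (X4, acyclic) → match; 1× N (X3, acyclic) → no; 1× F (X1, acyclic) → no; 1× Cl (X1, acyclic) → no.
That gives 3 matching atoms.

3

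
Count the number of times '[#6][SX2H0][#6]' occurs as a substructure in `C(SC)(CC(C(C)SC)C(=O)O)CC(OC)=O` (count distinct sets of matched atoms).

2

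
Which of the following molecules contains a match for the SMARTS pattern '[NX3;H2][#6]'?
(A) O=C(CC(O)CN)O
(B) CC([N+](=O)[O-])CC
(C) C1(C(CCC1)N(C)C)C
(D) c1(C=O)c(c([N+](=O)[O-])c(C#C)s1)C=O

[NX3;H2][#6] describes a trivalent nitrogen with two H attached to carbon (a primary amine).
(A) contains a primary amino group (-NH2), which satisfies every atom and bond constraint.
(B) has a nitro group (-[N+](=O)[O-]) but the nitrogen is [N+] with no H, not NX3H2.
(C) has a dimethylamino group (-N(CH3)2) but the nitrogen has H0, not H2.
(D) has a nitro group (-[N+](=O)[O-]) but the nitrogen is [N+] with no H, not NX3H2.
So the answer is (A).

A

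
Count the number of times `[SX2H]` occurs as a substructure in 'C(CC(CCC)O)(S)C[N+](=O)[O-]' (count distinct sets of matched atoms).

1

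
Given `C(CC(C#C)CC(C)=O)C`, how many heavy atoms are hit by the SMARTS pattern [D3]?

The query [D3] means: atom with exactly three heavy-atom neighbours.
Check the 10 heavy atoms by environment: 4× C (D2) → no; 2× C (D3) → match; 1× O (D1) → no; 3× C (D1) → no.
That gives 2 matching atoms.

2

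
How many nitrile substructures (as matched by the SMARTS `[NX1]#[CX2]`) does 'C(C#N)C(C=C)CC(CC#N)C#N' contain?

[NX1]#[CX2] is the SMARTS for a nitrile: a nitrogen triple-bonded to a two-connected carbon.
The molecule carries 3 separate instances of a nitrile (-C#N) meeting every constraint; each maps to a distinct set of atoms, giving 3 matches.

3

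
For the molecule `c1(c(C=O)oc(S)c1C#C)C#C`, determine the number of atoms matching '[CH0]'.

2

The query [CH0] means: aliphatic carbon with no attached hydrogen.
Check the 12 heavy atoms by environment: 1× o (aromatic, H0) → no; 4× c (aromatic, H0) → no; 3× C (H1) → no; 1× O (H0) → no; 2× C (H0) → match; 1× S (H1) → no.
That gives 2 matching atoms.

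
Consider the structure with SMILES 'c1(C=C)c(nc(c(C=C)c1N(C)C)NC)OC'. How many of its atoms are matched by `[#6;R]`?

5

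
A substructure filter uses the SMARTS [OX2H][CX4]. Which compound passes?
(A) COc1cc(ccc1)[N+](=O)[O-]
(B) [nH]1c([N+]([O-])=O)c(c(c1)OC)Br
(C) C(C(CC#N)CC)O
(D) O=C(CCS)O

C

[OX2H][CX4] describes a hydroxyl oxygen bound to an sp3 (X4) carbon (an aliphatic alcohol).
(A) has a methoxy ether (-OCH3) but the oxygen has H0 (ether), not H1.
(B) has a methoxy ether (-OCH3) but the oxygen has H0 (ether), not H1.
(C) contains a hydroxyl group (-OH), which satisfies every atom and bond constraint.
(D) has a carboxylic acid group (-C(=O)OH) but the -OH is on a CX3 carbonyl carbon, not a CX4 carbon.
So the answer is (C).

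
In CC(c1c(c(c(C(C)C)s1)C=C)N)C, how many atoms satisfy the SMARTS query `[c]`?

The query [c] means: lowercase c matches aromatic carbon only.
Check the 14 heavy atoms by environment: 1× s (aromatic) → no; 4× c (aromatic) → match; 8× C → no; 1× N → no.
That gives 4 matching atoms.

4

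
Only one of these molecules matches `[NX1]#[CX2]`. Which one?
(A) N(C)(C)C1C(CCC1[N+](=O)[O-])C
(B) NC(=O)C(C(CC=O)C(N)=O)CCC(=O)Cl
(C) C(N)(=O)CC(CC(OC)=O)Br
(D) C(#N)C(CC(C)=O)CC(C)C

D

[NX1]#[CX2] describes a nitrogen triple-bonded to a two-connected carbon (a nitrile).
(A) has a nitro group (-[N+](=O)[O-]) but there is no C#N triple bond.
(B) has a primary amide (-C(=O)NH2) but the nitrogen is NX3, not NX1.
(C) has a primary amide (-C(=O)NH2) but the nitrogen is NX3, not NX1.
(D) contains a nitrile (-C#N), which satisfies every atom and bond constraint.
So the answer is (D).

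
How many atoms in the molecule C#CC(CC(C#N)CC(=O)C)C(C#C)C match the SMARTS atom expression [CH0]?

4

Check the 15 heavy atoms by environment: 2× C (H3) → no; 5× C (H1) → no; 2× C (H2) → no; 4× C (H0) → match; 1× O (H0) → no; 1× N (H0) → no.
That gives 4 matching atoms.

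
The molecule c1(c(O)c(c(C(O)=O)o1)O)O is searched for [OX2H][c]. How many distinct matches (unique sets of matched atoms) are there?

[OX2H][c] is the SMARTS for a phenol: a hydroxyl oxygen attached to an aromatic carbon.
The molecule carries 3 separate instances of a hydroxyl group (-OH) meeting every constraint; each maps to a distinct set of atoms, giving 3 matches.

3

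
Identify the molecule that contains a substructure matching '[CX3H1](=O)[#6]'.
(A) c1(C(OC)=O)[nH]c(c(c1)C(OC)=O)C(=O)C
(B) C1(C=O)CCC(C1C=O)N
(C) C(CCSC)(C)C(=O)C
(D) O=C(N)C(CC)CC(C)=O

B

[CX3H1](=O)[#6] describes an sp2 carbon with one H, double-bonded to O and single-bonded to carbon (an aldehyde).
(A) has a methyl-ester group (-C(=O)OCH3) but the carbonyl carbon has H0, not H1.
(B) contains an aldehyde (-CHO), which satisfies every atom and bond constraint.
(C) has an acetyl/ketone group (-C(=O)CH3) but the carbonyl carbon has H0 (two carbon neighbours), not H1.
(D) has an acetyl/ketone group (-C(=O)CH3) but the carbonyl carbon has H0 (two carbon neighbours), not H1.
So the answer is (B).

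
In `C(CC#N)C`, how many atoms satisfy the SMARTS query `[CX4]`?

3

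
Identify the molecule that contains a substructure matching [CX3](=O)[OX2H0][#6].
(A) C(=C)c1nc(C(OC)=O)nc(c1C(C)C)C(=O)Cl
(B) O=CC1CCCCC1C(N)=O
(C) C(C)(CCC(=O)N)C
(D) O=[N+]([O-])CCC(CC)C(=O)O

[CX3](=O)[OX2H0][#6] describes a carbonyl carbon bonded to an oxygen that is itself bonded to carbon (no H on that O) (an ester).
(A) contains a methyl-ester group (-C(=O)OCH3), which satisfies every atom and bond constraint.
(B) has a primary amide (-C(=O)NH2) but the carbonyl is bonded to N, not to an O-C linkage.
(C) has a primary amide (-C(=O)NH2) but the carbonyl is bonded to N, not to an O-C linkage.
(D) has a carboxylic acid group (-C(=O)OH) but the singly-bonded O carries H (OX2H1, not H0).
So the answer is (A).

A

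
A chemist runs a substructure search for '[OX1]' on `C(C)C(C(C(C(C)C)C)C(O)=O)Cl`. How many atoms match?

The query [OX1] means: aliphatic oxygen with one total connection — typically a carbonyl =O or an oxide.
Check the 13 heavy atoms by environment: 9× C (X4) → no; 1× C (X3) → no; 1× O (X1) → match; 1× O (X2) → no; 1× Cl (X1) → no.
That gives 1 matching atom.

1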